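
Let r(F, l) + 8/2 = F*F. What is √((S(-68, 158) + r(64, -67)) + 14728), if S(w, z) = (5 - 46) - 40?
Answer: √18739 ≈ 136.89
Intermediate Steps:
r(F, l) = -4 + F² (r(F, l) = -4 + F*F = -4 + F²)
S(w, z) = -81 (S(w, z) = -41 - 40 = -81)
√((S(-68, 158) + r(64, -67)) + 14728) = √((-81 + (-4 + 64²)) + 14728) = √((-81 + (-4 + 4096)) + 14728) = √((-81 + 4092) + 14728) = √(4011 + 14728) = √18739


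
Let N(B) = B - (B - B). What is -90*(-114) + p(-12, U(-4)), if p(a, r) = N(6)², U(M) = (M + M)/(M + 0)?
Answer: 10296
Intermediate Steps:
N(B) = B (N(B) = B - 1*0 = B + 0 = B)
U(M) = 2 (U(M) = (2*M)/M = 2)
p(a, r) = 36 (p(a, r) = 6² = 36)
-90*(-114) + p(-12, U(-4)) = -90*(-114) + 36 = 10260 + 36 = 10296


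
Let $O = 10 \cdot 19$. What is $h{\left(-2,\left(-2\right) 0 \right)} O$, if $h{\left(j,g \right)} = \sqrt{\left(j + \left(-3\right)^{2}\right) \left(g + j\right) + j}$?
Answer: $760 i \approx 760.0 i$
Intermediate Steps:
$O = 190$
$h{\left(j,g \right)} = \sqrt{j + \left(9 + j\right) \left(g + j\right)}$ ($h{\left(j,g \right)} = \sqrt{\left(j + 9\right) \left(g + j\right) + j} = \sqrt{\left(9 + j\right) \left(g + j\right) + j} = \sqrt{j + \left(9 + j\right) \left(g + j\right)}$)
$h{\left(-2,\left(-2\right) 0 \right)} O = \sqrt{\left(-2\right)^{2} + 9 \left(\left(-2\right) 0\right) + 10 \left(-2\right) + \left(-2\right) 0 \left(-2\right)} 190 = \sqrt{4 + 9 \cdot 0 - 20 + 0 \left(-2\right)} 190 = \sqrt{4 + 0 - 20 + 0} \cdot 190 = \sqrt{-16} \cdot 190 = 4 i 190 = 760 i$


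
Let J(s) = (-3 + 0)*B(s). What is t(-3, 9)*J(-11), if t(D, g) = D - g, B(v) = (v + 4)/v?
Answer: 252/11 ≈ 22.909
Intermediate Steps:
B(v) = (4 + v)/v
J(s) = -3*(4 + s)/s (J(s) = (-3 + 0)*((4 + s)/s) = -3*(4 + s)/s)
t(-3, 9)*J(-11) = (-3 - 1*9)*(-3 - 12/(-11)) = (-3 - 9)*(-3 - 12*(-1/11)) = -12*(-3 + 12/11) = -12*(-21/11) = 252/11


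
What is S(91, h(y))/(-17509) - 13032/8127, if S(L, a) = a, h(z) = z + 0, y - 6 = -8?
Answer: -25351226/15810627 ≈ -1.6034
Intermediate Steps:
y = -2 (y = 6 - 8 = -2)
h(z) = z
S(91, h(y))/(-17509) - 13032/8127 = -2/(-17509) - 13032/8127 = -2*(-1/17509) - 13032*1/8127 = 2/17509 - 1448/903 = -25351226/15810627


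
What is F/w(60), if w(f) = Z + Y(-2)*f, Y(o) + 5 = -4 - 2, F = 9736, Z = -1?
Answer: -9736/661 ≈ -14.729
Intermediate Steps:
Y(o) = -11 (Y(o) = -5 + (-4 - 2) = -5 - 6 = -11)
w(f) = -1 - 11*f
F/w(60) = 9736/(-1 - 11*60) = 9736/(-1 - 660) = 9736/(-661) = 9736*(-1/661) = -9736/661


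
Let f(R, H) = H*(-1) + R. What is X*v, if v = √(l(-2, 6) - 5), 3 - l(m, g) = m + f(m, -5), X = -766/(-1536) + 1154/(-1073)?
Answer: -475313*I*√3/824064 ≈ -0.99903*I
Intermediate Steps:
X = -475313/824064 (X = -766*(-1/1536) + 1154*(-1/1073) = 383/768 - 1154/1073 = -475313/824064 ≈ -0.57679)
f(R, H) = R - H (f(R, H) = -H + R = R - H)
l(m, g) = -2 - 2*m (l(m, g) = 3 - (m + (m - 1*(-5))) = 3 - (m + (m + 5)) = 3 - (m + (5 + m)) = 3 - (5 + 2*m) = 3 + (-5 - 2*m) = -2 - 2*m)
v = I*√3 (v = √((-2 - 2*(-2)) - 5) = √((-2 + 4) - 5) = √(2 - 5) = √(-3) = I*√3 ≈ 1.732*I)
X*v = -475313*I*√3/824064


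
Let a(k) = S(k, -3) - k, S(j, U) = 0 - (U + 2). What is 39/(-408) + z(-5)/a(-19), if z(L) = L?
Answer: -47/136 ≈ -0.34559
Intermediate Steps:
S(j, U) = -2 - U (S(j, U) = 0 - (2 + U) = 0 + (-2 - U) = -2 - U)
a(k) = 1 - k (a(k) = (-2 - 1*(-3)) - k = (-2 + 3) - k = 1 - k)
39/(-408) + z(-5)/a(-19) = 39/(-408) - 5/(1 - 1*(-19)) = 39*(-1/408) - 5/(1 + 19) = -13/136 - 5/20 = -13/136 - 5*1/20 = -13/136 - ¼ = -47/136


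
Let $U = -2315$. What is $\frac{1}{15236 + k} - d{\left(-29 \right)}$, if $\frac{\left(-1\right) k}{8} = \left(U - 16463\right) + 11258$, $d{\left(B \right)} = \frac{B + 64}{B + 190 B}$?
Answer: $\frac{2644399}{417618444} \approx 0.0063321$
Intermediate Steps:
$d{\left(B \right)} = \frac{64 + B}{191 B}$
$k = 60160$ ($k = - 8 \left(\left(-2315 - 16463\right) + 11258\right) = - 8 \left(-18778 + 11258\right) = \left(-8\right) \left(-7520\right) = 60160$)
$\frac{1}{15236 + k} - d{\left(-29 \right)} = \frac{1}{15236 + 60160} - \frac{64 - 29}{191 \left(-29\right)} = \frac{1}{75396} - \frac{1}{191} \left(- \frac{1}{29}\right) 35 = \frac{1}{75396} - - \frac{35}{5539} = \frac{1}{75396} + \frac{35}{5539} = \frac{2644399}{417618444}$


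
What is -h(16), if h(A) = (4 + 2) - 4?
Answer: -2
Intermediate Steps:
h(A) = 2 (h(A) = 6 - 4 = 2)
-h(16) = -1*2 = -2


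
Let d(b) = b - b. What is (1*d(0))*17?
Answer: 0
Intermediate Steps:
d(b) = 0
(1*d(0))*17 = (1*0)*17 = 0*17 = 0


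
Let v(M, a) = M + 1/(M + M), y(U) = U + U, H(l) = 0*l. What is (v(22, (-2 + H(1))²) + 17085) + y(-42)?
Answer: 749013/44 ≈ 17023.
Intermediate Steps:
H(l) = 0
y(U) = 2*U
v(M, a) = M + 1/(2*M)
(v(22, (-2 + H(1))²) + 17085) + y(-42) = ((22 + (½)/22) + 17085) + 2*(-42) = ((22 + (½)*(1/22)) + 17085) - 84 = ((22 + 1/44) + 17085) - 84 = (969/44 + 17085) - 84 = 752709/44 - 84 = 749013/44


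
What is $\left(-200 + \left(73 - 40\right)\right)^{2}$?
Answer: $27889$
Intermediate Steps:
$\left(-200 + \left(73 - 40\right)\right)^{2} = \left(-200 + 33\right)^{2} = \left(-167\right)^{2} = 27889$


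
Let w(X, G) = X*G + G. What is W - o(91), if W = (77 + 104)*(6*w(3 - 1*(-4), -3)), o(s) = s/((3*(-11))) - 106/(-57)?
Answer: -16341565/627 ≈ -26063.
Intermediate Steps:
w(X, G) = G + G*X (w(X, G) = G*X + G = G + G*X)
o(s) = 106/57 - s/33 (o(s) = s/(-33) - 106*(-1/57) = s*(-1/33) + 106/57 = -s/33 + 106/57 = 106/57 - s/33)
W = -26064 (W = (77 + 104)*(6*(-3*(1 + (3 - 1*(-4))))) = 181*(6*(-3*(1 + (3 + 4)))) = 181*(6*(-3*(1 + 7))) = 181*(6*(-3*8)) = 181*(6*(-24)) = 181*(-144) = -26064)
W - o(91) = -26064 - (106/57 - 1/33*91) = -26064 - (106/57 - 91/33) = -26064 - 1*(-563/627) = -26064 + 563/627 = -16341565/627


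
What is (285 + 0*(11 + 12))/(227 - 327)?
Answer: -57/20 ≈ -2.8500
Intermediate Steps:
(285 + 0*(11 + 12))/(227 - 327) = (285 + 0*23)/(-100) = -(285 + 0)/100 = -1/100*285 = -57/20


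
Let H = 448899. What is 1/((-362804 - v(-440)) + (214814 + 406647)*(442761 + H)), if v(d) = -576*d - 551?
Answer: 1/554131299567 ≈ 1.8046e-12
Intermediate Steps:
v(d) = -551 - 576*d
1/((-362804 - v(-440)) + (214814 + 406647)*(442761 + H)) = 1/((-362804 - (-551 - 576*(-440))) + (214814 + 406647)*(442761 + 448899)) = 1/((-362804 - (-551 + 253440)) + 621461*891660) = 1/((-362804 - 1*252889) + 554131915260) = 1/((-362804 - 252889) + 554131915260) = 1/(-615693 + 554131915260) = 1/554131299567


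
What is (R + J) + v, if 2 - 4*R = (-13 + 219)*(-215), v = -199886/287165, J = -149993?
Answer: -39893161686/287165 ≈ -1.3892e+5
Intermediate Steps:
v = -199886/287165 (v = -199886*1/287165 = -199886/287165 ≈ -0.69607)
R = 11073 (R = ½ - (-13 + 219)*(-215)/4 = ½ - 103*(-215)/2 = ½ - ¼*(-44290) = ½ + 22145/2 = 11073)
(R + J) + v = (11073 - 149993) - 199886/287165 = -138920 - 199886/287165 = -39893161686/287165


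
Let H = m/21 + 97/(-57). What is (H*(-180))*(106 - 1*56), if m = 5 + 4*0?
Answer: 1752000/133 ≈ 13173.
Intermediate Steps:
m = 5 (m = 5 + 0 = 5)
H = -584/399 (H = 5/21 + 97/(-57) = 5*(1/21) + 97*(-1/57) = 5/21 - 97/57 = -584/399 ≈ -1.4637)
(H*(-180))*(106 - 1*56) = (-584/399*(-180))*(106 - 1*56) = 35040*(106 - 56)/133 = (35040/133)*50 = 1752000/133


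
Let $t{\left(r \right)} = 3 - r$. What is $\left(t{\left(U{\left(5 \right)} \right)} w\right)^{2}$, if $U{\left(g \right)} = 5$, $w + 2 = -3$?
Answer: $100$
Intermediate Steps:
$w = -5$ ($w = -2 - 3 = -5$)
$\left(t{\left(U{\left(5 \right)} \right)} w\right)^{2} = \left(\left(3 - 5\right) \left(-5\right)\right)^{2} = \left(\left(-2\right) \left(-5\right)\right)^{2} = 10^{2} = 100$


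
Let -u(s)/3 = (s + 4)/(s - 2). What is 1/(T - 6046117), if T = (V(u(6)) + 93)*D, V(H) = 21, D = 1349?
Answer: -1/5892331 ≈ -1.6971e-7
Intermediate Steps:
u(s) = -3*(4 + s)/(-2 + s) (u(s) = -3*(s + 4)/(s - 2) = -3*(4 + s)/(-2 + s))
T = 153786 (T = (21 + 93)*1349 = 114*1349 = 153786)
1/(T - 6046117) = 1/(153786 - 6046117) = 1/(-5892331) = -1/5892331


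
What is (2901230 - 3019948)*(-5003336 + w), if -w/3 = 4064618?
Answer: 2041616002420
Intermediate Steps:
w = -12193854 (w = -3*4064618 = -12193854)
(2901230 - 3019948)*(-5003336 + w) = (2901230 - 3019948)*(-5003336 - 12193854) = -118718*(-17197190) = 2041616002420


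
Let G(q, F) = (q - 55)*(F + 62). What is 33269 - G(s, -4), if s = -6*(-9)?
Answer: 33327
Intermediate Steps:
s = 54
G(q, F) = (-55 + q)*(62 + F)
33269 - G(s, -4) = 33269 - (-3410 - 55*(-4) + 62*54 - 4*54) = 33269 - (-3410 + 220 + 3348 - 216) = 33269 - 1*(-58) = 33269 + 58 = 33327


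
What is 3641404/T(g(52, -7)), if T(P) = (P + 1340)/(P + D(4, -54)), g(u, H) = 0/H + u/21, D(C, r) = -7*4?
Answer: -60993517/881 ≈ -69232.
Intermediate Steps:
D(C, r) = -28
g(u, H) = u/21 (g(u, H) = 0 + u*(1/21) = 0 + u/21 = u/21)
T(P) = (1340 + P)/(-28 + P) (T(P) = (P + 1340)/(P - 28) = (1340 + P)/(-28 + P))
3641404/T(g(52, -7)) = 3641404/(((1340 + (1/21)*52)/(-28 + (1/21)*52))) = 3641404/(((1340 + 52/21)/(-28 + 52/21))) = 3641404/(((28192/21)/(-536/21))) = 3641404/((-21/536*28192/21)) = 3641404/(-3524/67) = 3641404*(-67/3524) = -60993517/881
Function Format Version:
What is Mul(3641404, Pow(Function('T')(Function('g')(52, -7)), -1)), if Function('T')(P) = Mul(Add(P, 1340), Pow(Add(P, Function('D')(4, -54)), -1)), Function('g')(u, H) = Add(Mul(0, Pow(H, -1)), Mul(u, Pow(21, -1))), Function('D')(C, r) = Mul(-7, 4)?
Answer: Rational(-60993517, 881) ≈ -69232.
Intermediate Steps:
Function('D')(C, r) = -28
Function('g')(u, H) = Mul(Rational(1, 21), u) (Function('g')(u, H) = Add(0, Mul(u, Rational(1, 21))) = Add(0, Mul(Rational(1, 21), u)) = Mul(Rational(1, 21), u))
Function('T')(P) = Mul(Pow(Add(-28, P), -1), Add(1340, P)) (Function('T')(P) = Mul(Add(P, 1340), Pow(Add(P, -28), -1)) = Mul(Add(1340, P), Pow(Add(-28, P), -1)) = Mul(Pow(Add(-28, P), -1), Add(1340, P)))
Mul(3641404, Pow(Function('T')(Function('g')(52, -7)), -1)) = Mul(3641404, Pow(Mul(Pow(Add(-28, Mul(Rational(1, 21), 52)), -1), Add(1340, Mul(Rational(1, 21), 52))), -1)) = Mul(3641404, Pow(Mul(Pow(Add(-28, Rational(52, 21)), -1), Add(1340, Rational(52, 21))), -1)) = Mul(3641404, Pow(Mul(Pow(Rational(-536, 21), -1), Rational(28192, 21)), -1)) = Mul(3641404, Pow(Mul(Rational(-21, 536), Rational(28192, 21)), -1)) = Mul(3641404, Pow(Rational(-3524, 67), -1)) = Mul(3641404, Rational(-67, 3524)) = Rational(-60993517, 881)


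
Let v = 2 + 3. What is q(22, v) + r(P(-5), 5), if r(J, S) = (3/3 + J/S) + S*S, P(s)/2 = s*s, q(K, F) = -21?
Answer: 15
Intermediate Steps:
v = 5
P(s) = 2*s² (P(s) = 2*(s*s) = 2*s²)
r(J, S) = 1 + S² + J/S (r(J, S) = (3*(⅓) + J/S) + S² = (1 + J/S) + S² = 1 + S² + J/S)
q(22, v) + r(P(-5), 5) = -21 + (2*(-5)² + 5 + 5³)/5 = -21 + (2*25 + 5 + 125)/5 = -21 + (50 + 5 + 125)/5 = -21 + (⅕)*180 = -21 + 36 = 15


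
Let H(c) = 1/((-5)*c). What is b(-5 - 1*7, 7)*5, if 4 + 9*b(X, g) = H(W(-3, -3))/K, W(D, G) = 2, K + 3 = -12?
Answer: -599/270 ≈ -2.2185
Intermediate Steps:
K = -15 (K = -3 - 12 = -15)
H(c) = -1/(5*c)
b(X, g) = -599/1350 (b(X, g) = -4/9 + (-⅕/2/(-15))/9 = -4/9 + (-⅕*½*(-1/15))/9 = -4/9 + (-⅒*(-1/15))/9 = -4/9 + (⅑)*(1/150) = -4/9 + 1/1350 = -599/1350)
b(-5 - 1*7, 7)*5 = -599/1350*5 = -599/270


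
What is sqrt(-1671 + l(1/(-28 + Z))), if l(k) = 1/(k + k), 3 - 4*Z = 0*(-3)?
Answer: I*sqrt(26954)/4 ≈ 41.044*I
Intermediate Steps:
Z = 3/4 (Z = 3/4 - 0*(-3) = 3/4 - 1/4*0 = 3/4 + 0 = 3/4 ≈ 0.75000)
l(k) = 1/(2*k)
sqrt(-1671 + l(1/(-28 + Z))) = sqrt(-1671 + 1/(2*(1/(-28 + 3/4)))) = sqrt(-1671 + 1/(2*(1/(-109/4)))) = sqrt(-1671 + 1/(2*(-4/109))) = sqrt(-1671 + (1/2)*(-109/4)) = sqrt(-1671 - 109/8) = sqrt(-13477/8) = I*sqrt(26954)/4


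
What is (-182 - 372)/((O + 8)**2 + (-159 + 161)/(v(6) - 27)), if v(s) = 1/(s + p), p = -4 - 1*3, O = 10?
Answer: -7756/4535 ≈ -1.7103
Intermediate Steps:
p = -7 (p = -4 - 3 = -7)
v(s) = 1/(-7 + s) (v(s) = 1/(s - 7) = 1/(-7 + s))
(-182 - 372)/((O + 8)**2 + (-159 + 161)/(v(6) - 27)) = (-182 - 372)/((10 + 8)**2 + (-159 + 161)/(1/(-7 + 6) - 27)) = -554/(18**2 + 2/(1/(-1) - 27)) = -554/(324 + 2/(-1 - 27)) = -554/(324 + 2/(-28)) = -554/(324 + 2*(-1/28)) = -554/(324 - 1/14) = -554/4535/14 = -554*14/4535 = -7756/4535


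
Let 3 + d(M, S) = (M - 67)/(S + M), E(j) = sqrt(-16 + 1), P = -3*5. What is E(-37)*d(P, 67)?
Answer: -119*I*sqrt(15)/26 ≈ -17.726*I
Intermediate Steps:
P = -15
E(j) = I*sqrt(15) (E(j) = sqrt(-15) = I*sqrt(15))
d(M, S) = -3 + (-67 + M)/(M + S) (d(M, S) = -3 + (M - 67)/(S + M) = -3 + (-67 + M)/(M + S))
E(-37)*d(P, 67) = (I*sqrt(15))*((-67 - 3*67 - 2*(-15))/(-15 + 67)) = (I*sqrt(15))*((-67 - 201 + 30)/52) = (I*sqrt(15))*((1/52)*(-238)) = (I*sqrt(15))*(-119/26) = -119*I*sqrt(15)/26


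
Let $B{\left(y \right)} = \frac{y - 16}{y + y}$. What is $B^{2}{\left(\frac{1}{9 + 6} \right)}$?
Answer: $\frac{57121}{4} \approx 14280.0$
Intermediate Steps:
$B{\left(y \right)} = \frac{-16 + y}{2 y}$
$B^{2}{\left(\frac{1}{9 + 6} \right)} = \left(\frac{-16 + \frac{1}{9 + 6}}{2 \frac{1}{9 + 6}}\right)^{2} = \left(\frac{-16 + \frac{1}{15}}{2 \cdot \frac{1}{15}}\right)^{2} = \left(\frac{\frac{1}{\frac{1}{15}} \left(-16 + \frac{1}{15}\right)}{2}\right)^{2} = \left(\frac{1}{2} \cdot 15 \left(- \frac{239}{15}\right)\right)^{2} = \left(- \frac{239}{2}\right)^{2} = \frac{57121}{4}$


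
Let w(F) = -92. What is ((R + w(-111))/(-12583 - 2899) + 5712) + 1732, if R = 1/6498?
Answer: 748882153799/100602036 ≈ 7444.0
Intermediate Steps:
R = 1/6498 ≈ 0.00015389
((R + w(-111))/(-12583 - 2899) + 5712) + 1732 = ((1/6498 - 92)/(-12583 - 2899) + 5712) + 1732 = (-597815/6498/(-15482) + 5712) + 1732 = (-597815/6498*(-1/15482) + 5712) + 1732 = (597815/100602036 + 5712) + 1732 = 574639427447/100602036 + 1732 = 748882153799/100602036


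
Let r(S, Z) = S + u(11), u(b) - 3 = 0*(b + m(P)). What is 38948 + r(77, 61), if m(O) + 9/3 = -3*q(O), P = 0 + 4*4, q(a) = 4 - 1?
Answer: 39028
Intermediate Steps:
q(a) = 3
P = 16 (P = 0 + 16 = 16)
m(O) = -12 (m(O) = -3 - 3*3 = -3 - 9 = -12)
u(b) = 3 (u(b) = 3 + 0*(b - 12) = 3 + 0*(-12 + b) = 3 + 0 = 3)
r(S, Z) = 3 + S (r(S, Z) = S + 3 = 3 + S)
38948 + r(77, 61) = 38948 + (3 + 77) = 38948 + 80 = 39028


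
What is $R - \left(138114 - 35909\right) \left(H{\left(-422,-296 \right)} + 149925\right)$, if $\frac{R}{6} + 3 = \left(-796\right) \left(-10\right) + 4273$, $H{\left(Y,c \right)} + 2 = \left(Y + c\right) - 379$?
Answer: $-15210687950$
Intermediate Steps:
$H{\left(Y,c \right)} = -381 + Y + c$ ($H{\left(Y,c \right)} = -2 - \left(379 - Y - c\right) = -2 + \left(-379 + Y + c\right) = -381 + Y + c$)
$R = 73380$ ($R = -18 + 6 \left(\left(-796\right) \left(-10\right) + 4273\right) = -18 + 6 \left(7960 + 4273\right) = -18 + 6 \cdot 12233 = -18 + 73398 = 73380$)
$R - \left(138114 - 35909\right) \left(H{\left(-422,-296 \right)} + 149925\right) = 73380 - \left(138114 - 35909\right) \left(\left(-381 - 422 - 296\right) + 149925\right) = 73380 - 102205 \left(-1099 + 149925\right) = 73380 - 102205 \cdot 148826 = 73380 - 15210761330 = -15210687950$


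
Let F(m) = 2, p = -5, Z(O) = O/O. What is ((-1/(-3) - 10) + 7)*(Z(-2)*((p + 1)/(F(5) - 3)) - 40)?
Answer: 96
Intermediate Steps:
Z(O) = 1
((-1/(-3) - 10) + 7)*(Z(-2)*((p + 1)/(F(5) - 3)) - 40) = ((-1/(-3) - 10) + 7)*(1*((-5 + 1)/(2 - 3)) - 40) = ((-1*(-⅓) - 10) + 7)*(1*(-4/(-1)) - 40) = ((⅓ - 10) + 7)*(1*(-4*(-1)) - 40) = (-29/3 + 7)*(1*4 - 40) = -8*(4 - 40)/3 = -8/3*(-36) = 96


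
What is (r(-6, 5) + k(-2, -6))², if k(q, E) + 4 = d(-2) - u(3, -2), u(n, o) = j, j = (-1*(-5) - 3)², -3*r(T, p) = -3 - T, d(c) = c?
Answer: 121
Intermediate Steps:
r(T, p) = 1 + T/3 (r(T, p) = -(-3 - T)/3 = 1 + T/3)
j = 4 (j = (5 - 3)² = 2² = 4)
u(n, o) = 4
k(q, E) = -10 (k(q, E) = -4 + (-2 - 1*4) = -4 + (-2 - 4) = -4 - 6 = -10)
(r(-6, 5) + k(-2, -6))² = ((1 + (⅓)*(-6)) - 10)² = ((1 - 2) - 10)² = (-1 - 10)² = (-11)² = 121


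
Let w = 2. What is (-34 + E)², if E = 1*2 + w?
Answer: 900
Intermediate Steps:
E = 4 (E = 1*2 + 2 = 2 + 2 = 4)
(-34 + E)² = (-34 + 4)² = (-30)² = 900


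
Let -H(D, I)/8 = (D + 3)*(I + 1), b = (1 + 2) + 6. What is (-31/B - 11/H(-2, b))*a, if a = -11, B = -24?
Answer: -3773/240 ≈ -15.721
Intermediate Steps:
b = 9 (b = 3 + 6 = 9)
H(D, I) = -8*(1 + I)*(3 + D) (H(D, I) = -8*(D + 3)*(I + 1) = -8*(3 + D)*(1 + I) = -8*(1 + I)*(3 + D))
(-31/B - 11/H(-2, b))*a = (-31/(-24) - 11/(-24 - 24*9 - 8*(-2) - 8*(-2)*9))*(-11) = (-31*(-1/24) - 11/(-24 - 216 + 16 + 144))*(-11) = (31/24 - 11/(-80))*(-11) = (31/24 - 11*(-1/80))*(-11) = (31/24 + 11/80)*(-11) = (343/240)*(-11) = -3773/240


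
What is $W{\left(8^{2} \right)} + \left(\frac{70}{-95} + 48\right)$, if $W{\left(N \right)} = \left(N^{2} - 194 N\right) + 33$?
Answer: $- \frac{156555}{19} \approx -8239.7$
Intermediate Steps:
$W{\left(N \right)} = 33 + N^{2} - 194 N$
$W{\left(8^{2} \right)} + \left(\frac{70}{-95} + 48\right) = \left(33 + \left(8^{2}\right)^{2} - 194 \cdot 8^{2}\right) + \left(\frac{70}{-95} + 48\right) = \left(33 + 64^{2} - 12416\right) + \left(70 \left(- \frac{1}{95}\right) + 48\right) = \left(33 + 4096 - 12416\right) + \left(- \frac{14}{19} + 48\right) = -8287 + \frac{898}{19} = - \frac{156555}{19}$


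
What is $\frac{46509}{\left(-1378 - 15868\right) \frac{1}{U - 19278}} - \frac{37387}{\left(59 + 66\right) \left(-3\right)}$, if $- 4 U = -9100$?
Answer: $\frac{297191973827}{6467250} \approx 45953.0$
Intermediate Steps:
$U = 2275$ ($U = \left(- \frac{1}{4}\right) \left(-9100\right) = 2275$)
$\frac{46509}{\left(-1378 - 15868\right) \frac{1}{U - 19278}} - \frac{37387}{\left(59 + 66\right) \left(-3\right)} = \frac{46509}{\left(-1378 - 15868\right) \frac{1}{2275 - 19278}} - \frac{37387}{\left(59 + 66\right) \left(-3\right)} = \frac{46509}{\left(-17246\right) \frac{1}{-17003}} - \frac{37387}{125 \left(-3\right)} = \frac{46509}{\left(-17246\right) \left(- \frac{1}{17003}\right)} - \frac{37387}{-375} = \frac{46509}{\frac{17246}{17003}} - - \frac{37387}{375} = 46509 \cdot \frac{17003}{17246} + \frac{37387}{375} = \frac{790792527}{17246} + \frac{37387}{375} = \frac{297191973827}{6467250}$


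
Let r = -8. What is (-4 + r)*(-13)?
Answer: 156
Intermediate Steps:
(-4 + r)*(-13) = (-4 - 8)*(-13) = -12*(-13) = 156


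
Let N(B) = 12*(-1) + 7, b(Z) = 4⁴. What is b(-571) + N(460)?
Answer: 251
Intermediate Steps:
b(Z) = 256
N(B) = -5 (N(B) = -12 + 7 = -5)
b(-571) + N(460) = 256 - 5 = 251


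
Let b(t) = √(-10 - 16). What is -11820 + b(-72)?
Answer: -11820 + I*√26 ≈ -11820.0 + 5.099*I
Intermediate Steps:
b(t) = I*√26 (b(t) = √(-26) = I*√26)
-11820 + b(-72) = -11820 + I*√26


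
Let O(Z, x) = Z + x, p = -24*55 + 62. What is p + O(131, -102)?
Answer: -1229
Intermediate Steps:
p = -1258 (p = -1320 + 62 = -1258)
p + O(131, -102) = -1258 + (131 - 102) = -1258 + 29 = -1229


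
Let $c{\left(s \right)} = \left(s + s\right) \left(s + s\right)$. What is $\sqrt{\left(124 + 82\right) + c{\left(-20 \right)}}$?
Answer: $\sqrt{1806} \approx 42.497$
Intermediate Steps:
$c{\left(s \right)} = 4 s^{2}$ ($c{\left(s \right)} = 2 s 2 s = 4 s^{2}$)
$\sqrt{\left(124 + 82\right) + c{\left(-20 \right)}} = \sqrt{\left(124 + 82\right) + 4 \left(-20\right)^{2}} = \sqrt{206 + 4 \cdot 400} = \sqrt{206 + 1600} = \sqrt{1806}$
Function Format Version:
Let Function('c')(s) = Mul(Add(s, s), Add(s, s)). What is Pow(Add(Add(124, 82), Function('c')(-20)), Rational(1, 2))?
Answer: Pow(1806, Rational(1, 2)) ≈ 42.497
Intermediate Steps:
Function('c')(s) = Mul(4, Pow(s, 2)) (Function('c')(s) = Mul(Mul(2, s), Mul(2, s)) = Mul(4, Pow(s, 2)))
Pow(Add(Add(124, 82), Function('c')(-20)), Rational(1, 2)) = Pow(Add(Add(124, 82), Mul(4, Pow(-20, 2))), Rational(1, 2)) = Pow(Add(206, Mul(4, 400)), Rational(1, 2)) = Pow(Add(206, 1600), Rational(1, 2)) = Pow(1806, Rational(1, 2))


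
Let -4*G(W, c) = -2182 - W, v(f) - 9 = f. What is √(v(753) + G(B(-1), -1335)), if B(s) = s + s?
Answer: √1307 ≈ 36.152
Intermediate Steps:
B(s) = 2*s
v(f) = 9 + f
G(W, c) = 1091/2 + W/4 (G(W, c) = -(-2182 - W)/4 = 1091/2 + W/4)
√(v(753) + G(B(-1), -1335)) = √((9 + 753) + (1091/2 + (2*(-1))/4)) = √(762 + (1091/2 + (¼)*(-2))) = √(762 + (1091/2 - ½)) = √(762 + 545) = √1307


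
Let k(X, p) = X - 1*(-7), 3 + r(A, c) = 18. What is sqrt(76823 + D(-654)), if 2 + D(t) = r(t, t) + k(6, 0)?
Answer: sqrt(76849) ≈ 277.22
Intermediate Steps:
r(A, c) = 15 (r(A, c) = -3 + 18 = 15)
k(X, p) = 7 + X (k(X, p) = X + 7 = 7 + X)
D(t) = 26 (D(t) = -2 + (15 + (7 + 6)) = -2 + (15 + 13) = -2 + 28 = 26)
sqrt(76823 + D(-654)) = sqrt(76823 + 26) = sqrt(76849)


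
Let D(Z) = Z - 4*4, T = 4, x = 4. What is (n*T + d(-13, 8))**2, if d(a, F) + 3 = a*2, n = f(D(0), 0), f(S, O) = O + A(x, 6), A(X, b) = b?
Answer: 25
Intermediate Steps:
D(Z) = -16 + Z (D(Z) = Z - 16 = -16 + Z)
f(S, O) = 6 + O (f(S, O) = O + 6 = 6 + O)
n = 6 (n = 6 + 0 = 6)
d(a, F) = -3 + 2*a (d(a, F) = -3 + a*2 = -3 + 2*a)
(n*T + d(-13, 8))**2 = (6*4 + (-3 + 2*(-13)))**2 = (24 + (-3 - 26))**2 = (24 - 29)**2 = (-5)**2 = 25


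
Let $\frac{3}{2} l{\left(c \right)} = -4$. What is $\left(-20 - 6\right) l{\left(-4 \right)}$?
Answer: $\frac{208}{3} \approx 69.333$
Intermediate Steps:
$l{\left(c \right)} = - \frac{8}{3}$ ($l{\left(c \right)} = \frac{2}{3} \left(-4\right) = - \frac{8}{3}$)
$\left(-20 - 6\right) l{\left(-4 \right)} = \left(-20 - 6\right) \left(- \frac{8}{3}\right) = \left(-26\right) \left(- \frac{8}{3}\right) = \frac{208}{3}$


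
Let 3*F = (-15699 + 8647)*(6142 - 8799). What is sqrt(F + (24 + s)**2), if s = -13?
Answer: sqrt(56212581)/3 ≈ 2499.2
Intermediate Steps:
F = 18737164/3 (F = ((-15699 + 8647)*(6142 - 8799))/3 = (-7052*(-2657))/3 = (1/3)*18737164 = 18737164/3 ≈ 6.2457e+6)
sqrt(F + (24 + s)**2) = sqrt(18737164/3 + (24 - 13)**2) = sqrt(18737164/3 + 11**2) = sqrt(18737164/3 + 121) = sqrt(18737527/3) = sqrt(56212581)/3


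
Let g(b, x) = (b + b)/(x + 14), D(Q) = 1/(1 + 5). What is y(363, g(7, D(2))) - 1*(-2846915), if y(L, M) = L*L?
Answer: 2978684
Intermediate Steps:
D(Q) = 1/6
g(b, x) = 2*b/(14 + x) (g(b, x) = (2*b)/(14 + x) = 2*b/(14 + x))
y(L, M) = L**2
y(363, g(7, D(2))) - 1*(-2846915) = 363**2 - 1*(-2846915) = 131769 + 2846915 = 2978684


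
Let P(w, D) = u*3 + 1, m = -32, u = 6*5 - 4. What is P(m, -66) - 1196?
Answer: -1117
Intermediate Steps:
u = 26 (u = 30 - 4 = 26)
P(w, D) = 79 (P(w, D) = 26*3 + 1 = 78 + 1 = 79)
P(m, -66) - 1196 = 79 - 1196 = -1117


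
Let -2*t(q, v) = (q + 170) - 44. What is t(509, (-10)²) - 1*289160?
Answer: -578955/2 ≈ -2.8948e+5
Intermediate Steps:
t(q, v) = -63 - q/2 (t(q, v) = -((q + 170) - 44)/2 = -((170 + q) - 44)/2 = -(126 + q)/2 = -63 - q/2)
t(509, (-10)²) - 1*289160 = (-63 - ½*509) - 1*289160 = (-63 - 509/2) - 289160 = -635/2 - 289160 = -578955/2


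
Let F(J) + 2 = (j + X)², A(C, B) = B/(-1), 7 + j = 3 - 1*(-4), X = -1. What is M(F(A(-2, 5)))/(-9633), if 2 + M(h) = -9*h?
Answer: -7/9633 ≈ -0.00072667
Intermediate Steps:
j = 0 (j = -7 + (3 - 1*(-4)) = -7 + (3 + 4) = -7 + 7 = 0)
A(C, B) = -B (A(C, B) = B*(-1) = -B)
F(J) = -1 (F(J) = -2 + (0 - 1)² = -2 + (-1)² = -2 + 1 = -1)
M(h) = -2 - 9*h
M(F(A(-2, 5)))/(-9633) = (-2 - 9*(-1))/(-9633) = (-2 + 9)*(-1/9633) = 7*(-1/9633) = -7/9633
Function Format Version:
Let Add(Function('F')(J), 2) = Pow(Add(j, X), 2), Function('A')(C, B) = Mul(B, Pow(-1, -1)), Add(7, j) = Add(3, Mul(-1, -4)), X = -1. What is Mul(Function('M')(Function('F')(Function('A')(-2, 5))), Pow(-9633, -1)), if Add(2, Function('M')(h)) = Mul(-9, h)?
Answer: Rational(-7, 9633) ≈ -0.00072667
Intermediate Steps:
j = 0 (j = Add(-7, Add(3, Mul(-1, -4))) = Add(-7, Add(3, 4)) = Add(-7, 7) = 0)
Function('A')(C, B) = Mul(-1, B) (Function('A')(C, B) = Mul(B, -1) = Mul(-1, B))
Function('F')(J) = -1 (Function('F')(J) = Add(-2, Pow(Add(0, -1), 2)) = Add(-2, Pow(-1, 2)) = Add(-2, 1) = -1)
Function('M')(h) = Add(-2, Mul(-9, h))
Mul(Function('M')(Function('F')(Function('A')(-2, 5))), Pow(-9633, -1)) = Mul(Add(-2, Mul(-9, -1)), Pow(-9633, -1)) = Mul(Add(-2, 9), Rational(-1, 9633)) = Mul(7, Rational(-1, 9633)) = Rational(-7, 9633)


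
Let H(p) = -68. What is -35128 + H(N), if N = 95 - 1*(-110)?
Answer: -35196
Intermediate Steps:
N = 205 (N = 95 + 110 = 205)
-35128 + H(N) = -35128 - 68 = -35196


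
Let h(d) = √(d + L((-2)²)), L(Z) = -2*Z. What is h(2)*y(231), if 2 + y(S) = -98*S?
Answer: -22640*I*√6 ≈ -55456.0*I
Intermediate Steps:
y(S) = -2 - 98*S
h(d) = √(-8 + d) (h(d) = √(d - 2*(-2)²) = √(d - 2*4) = √(d - 8) = √(-8 + d))
h(2)*y(231) = √(-8 + 2)*(-2 - 98*231) = √(-6)*(-2 - 22638) = (I*√6)*(-22640) = -22640*I*√6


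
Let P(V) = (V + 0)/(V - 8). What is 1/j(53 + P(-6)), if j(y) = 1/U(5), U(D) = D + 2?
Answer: 7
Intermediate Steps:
P(V) = V/(-8 + V)
U(D) = 2 + D
j(y) = ⅐ (j(y) = 1/(2 + 5) = 1/7 = ⅐)
1/j(53 + P(-6)) = 1/(⅐) = 7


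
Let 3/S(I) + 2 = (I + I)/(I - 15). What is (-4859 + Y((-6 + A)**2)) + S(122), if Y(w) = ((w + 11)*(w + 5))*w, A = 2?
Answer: 42237/10 ≈ 4223.7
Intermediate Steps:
S(I) = 3/(-2 + 2*I/(-15 + I)) (S(I) = 3/(-2 + (I + I)/(I - 15)) = 3/(-2 + (2*I)/(-15 + I)) = 3/(-2 + 2*I/(-15 + I)))
Y(w) = w*(5 + w)*(11 + w) (Y(w) = ((11 + w)*(5 + w))*w = ((5 + w)*(11 + w))*w = w*(5 + w)*(11 + w))
(-4859 + Y((-6 + A)**2)) + S(122) = (-4859 + (-6 + 2)**2*(55 + ((-6 + 2)**2)**2 + 16*(-6 + 2)**2)) + (-3/2 + (1/10)*122) = (-4859 + (-4)**2*(55 + ((-4)**2)**2 + 16*(-4)**2)) + (-3/2 + 61/5) = (-4859 + 16*(55 + 16**2 + 16*16)) + 107/10 = (-4859 + 16*(55 + 256 + 256)) + 107/10 = (-4859 + 16*567) + 107/10 = (-4859 + 9072) + 107/10 = 4213 + 107/10 = 42237/10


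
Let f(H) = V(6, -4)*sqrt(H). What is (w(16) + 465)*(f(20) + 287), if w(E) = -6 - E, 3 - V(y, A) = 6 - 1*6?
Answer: 127141 + 2658*sqrt(5) ≈ 1.3308e+5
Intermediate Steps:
V(y, A) = 3 (V(y, A) = 3 - (6 - 1*6) = 3 - (6 - 6) = 3 - 1*0 = 3 + 0 = 3)
f(H) = 3*sqrt(H)
(w(16) + 465)*(f(20) + 287) = ((-6 - 1*16) + 465)*(3*sqrt(20) + 287) = ((-6 - 16) + 465)*(3*(2*sqrt(5)) + 287) = (-22 + 465)*(6*sqrt(5) + 287) = 443*(287 + 6*sqrt(5)) = 127141 + 2658*sqrt(5)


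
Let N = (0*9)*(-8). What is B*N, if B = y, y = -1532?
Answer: 0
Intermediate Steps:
B = -1532
N = 0 (N = 0*(-8) = 0)
B*N = -1532*0 = 0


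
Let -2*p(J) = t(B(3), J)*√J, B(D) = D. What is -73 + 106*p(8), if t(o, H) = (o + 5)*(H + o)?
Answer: -73 - 9328*√2 ≈ -13265.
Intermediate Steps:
t(o, H) = (5 + o)*(H + o)
p(J) = -√J*(24 + 8*J)/2 (p(J) = -(3² + 5*J + 5*3 + J*3)*√J/2 = -(9 + 5*J + 15 + 3*J)*√J/2 = -(24 + 8*J)*√J/2 = -√J*(24 + 8*J)/2)
-73 + 106*p(8) = -73 + 106*(4*√8*(-3 - 1*8)) = -73 + 106*(4*(2*√2)*(-3 - 8)) = -73 + 106*(4*(2*√2)*(-11)) = -73 + 106*(-88*√2) = -73 - 9328*√2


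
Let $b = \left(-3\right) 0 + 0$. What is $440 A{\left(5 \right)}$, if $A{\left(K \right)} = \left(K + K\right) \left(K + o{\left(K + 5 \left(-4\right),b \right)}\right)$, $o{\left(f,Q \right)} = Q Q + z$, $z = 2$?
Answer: $30800$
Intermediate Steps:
$b = 0$ ($b = 0 + 0 = 0$)
$o{\left(f,Q \right)} = 2 + Q^{2}$ ($o{\left(f,Q \right)} = Q Q + 2 = Q^{2} + 2 = 2 + Q^{2}$)
$A{\left(K \right)} = 2 K \left(2 + K\right)$ ($A{\left(K \right)} = \left(K + K\right) \left(K + \left(2 + 0^{2}\right)\right) = 2 K \left(K + \left(2 + 0\right)\right) = 2 K \left(K + 2\right) = 2 K \left(2 + K\right)$)
$440 A{\left(5 \right)} = 440 \cdot 2 \cdot 5 \left(2 + 5\right) = 440 \cdot 2 \cdot 5 \cdot 7 = 440 \cdot 70 = 30800$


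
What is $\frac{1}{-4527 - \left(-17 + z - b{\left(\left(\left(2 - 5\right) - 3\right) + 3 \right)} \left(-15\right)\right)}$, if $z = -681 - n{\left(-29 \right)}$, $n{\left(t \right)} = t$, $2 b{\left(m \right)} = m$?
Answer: $- \frac{2}{7671} \approx -0.00026072$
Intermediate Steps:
$b{\left(m \right)} = \frac{m}{2}$
$z = -652$ ($z = -681 - -29 = -681 + 29 = -652$)
$\frac{1}{-4527 - \left(-17 + z - b{\left(\left(\left(2 - 5\right) - 3\right) + 3 \right)} \left(-15\right)\right)} = \frac{1}{-4527 + \left(\left(17 + \frac{\left(\left(2 - 5\right) - 3\right) + 3}{2} \left(-15\right)\right) - -652\right)} = \frac{1}{-4527 + \left(\left(17 + \frac{\left(-3 - 3\right) + 3}{2} \left(-15\right)\right) + 652\right)} = \frac{1}{-4527 + \left(\left(17 + \frac{-6 + 3}{2} \left(-15\right)\right) + 652\right)} = \frac{1}{-4527 + \left(\left(17 + \frac{1}{2} \left(-3\right) \left(-15\right)\right) + 652\right)} = \frac{1}{-4527 + \left(\left(17 - - \frac{45}{2}\right) + 652\right)} = \frac{1}{-4527 + \left(\left(17 + \frac{45}{2}\right) + 652\right)} = \frac{1}{-4527 + \left(\frac{79}{2} + 652\right)} = \frac{1}{-4527 + \frac{1383}{2}} = \frac{1}{- \frac{7671}{2}} = - \frac{2}{7671}$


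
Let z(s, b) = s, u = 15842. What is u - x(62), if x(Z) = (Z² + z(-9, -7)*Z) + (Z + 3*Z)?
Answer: 12308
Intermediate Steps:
x(Z) = Z² - 5*Z (x(Z) = (Z² - 9*Z) + (Z + 3*Z) = (Z² - 9*Z) + 4*Z = Z² - 5*Z)
u - x(62) = 15842 - 62*(-5 + 62) = 15842 - 62*57 = 15842 - 1*3534 = 15842 - 3534 = 12308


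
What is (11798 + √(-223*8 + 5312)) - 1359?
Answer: 10439 + 42*√2 ≈ 10498.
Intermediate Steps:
(11798 + √(-223*8 + 5312)) - 1359 = (11798 + √(-1784 + 5312)) - 1359 = (11798 + √3528) - 1359 = (11798 + 42*√2) - 1359 = 10439 + 42*√2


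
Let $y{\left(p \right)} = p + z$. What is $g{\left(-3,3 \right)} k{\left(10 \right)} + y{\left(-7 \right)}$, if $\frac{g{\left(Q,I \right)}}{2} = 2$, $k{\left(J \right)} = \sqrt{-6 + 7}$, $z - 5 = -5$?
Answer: $-3$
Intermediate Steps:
$z = 0$ ($z = 5 - 5 = 0$)
$k{\left(J \right)} = 1$ ($k{\left(J \right)} = \sqrt{1} = 1$)
$y{\left(p \right)} = p$ ($y{\left(p \right)} = p + 0 = p$)
$g{\left(Q,I \right)} = 4$ ($g{\left(Q,I \right)} = 2 \cdot 2 = 4$)
$g{\left(-3,3 \right)} k{\left(10 \right)} + y{\left(-7 \right)} = 4 \cdot 1 - 7 = 4 - 7 = -3$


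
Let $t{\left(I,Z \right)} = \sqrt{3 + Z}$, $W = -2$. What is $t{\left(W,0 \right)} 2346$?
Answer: $2346 \sqrt{3} \approx 4063.4$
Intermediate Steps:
$t{\left(W,0 \right)} 2346 = \sqrt{3 + 0} \cdot 2346 = \sqrt{3} \cdot 2346 = 2346 \sqrt{3}$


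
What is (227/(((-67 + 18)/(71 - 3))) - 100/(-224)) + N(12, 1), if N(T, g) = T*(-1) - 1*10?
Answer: -131937/392 ≈ -336.57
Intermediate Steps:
N(T, g) = -10 - T (N(T, g) = -T - 10 = -10 - T)
(227/(((-67 + 18)/(71 - 3))) - 100/(-224)) + N(12, 1) = (227/(((-67 + 18)/(71 - 3))) - 100/(-224)) + (-10 - 1*12) = (227/((-49/68)) - 100*(-1/224)) + (-10 - 12) = (227/((-49*1/68)) + 25/56) - 22 = (227/(-49/68) + 25/56) - 22 = (227*(-68/49) + 25/56) - 22 = (-15436/49 + 25/56) - 22 = -123313/392 - 22 = -131937/392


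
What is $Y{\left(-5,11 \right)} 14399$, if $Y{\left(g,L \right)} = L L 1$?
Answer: $1742279$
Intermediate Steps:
$Y{\left(g,L \right)} = L^{2}$ ($Y{\left(g,L \right)} = L^{2} \cdot 1 = L^{2}$)
$Y{\left(-5,11 \right)} 14399 = 11^{2} \cdot 14399 = 121 \cdot 14399 = 1742279$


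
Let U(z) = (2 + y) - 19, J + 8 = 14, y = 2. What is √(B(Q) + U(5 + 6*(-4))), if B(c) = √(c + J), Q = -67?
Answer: √(-15 + I*√61) ≈ 0.97763 + 3.9945*I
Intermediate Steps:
J = 6 (J = -8 + 14 = 6)
U(z) = -15 (U(z) = (2 + 2) - 19 = 4 - 19 = -15)
B(c) = √(6 + c) (B(c) = √(c + 6) = √(6 + c))
√(B(Q) + U(5 + 6*(-4))) = √(√(6 - 67) - 15) = √(√(-61) - 15) = √(I*√61 - 15) = √(-15 + I*√61)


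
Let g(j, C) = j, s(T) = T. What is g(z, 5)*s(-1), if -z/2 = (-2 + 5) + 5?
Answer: 16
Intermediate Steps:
z = -16 (z = -2*((-2 + 5) + 5) = -2*(3 + 5) = -2*8 = -16)
g(z, 5)*s(-1) = -16*(-1) = 16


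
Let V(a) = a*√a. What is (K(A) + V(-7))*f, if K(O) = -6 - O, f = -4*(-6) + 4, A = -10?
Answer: 112 - 196*I*√7 ≈ 112.0 - 518.57*I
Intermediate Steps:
f = 28 (f = 24 + 4 = 28)
V(a) = a^(3/2)
(K(A) + V(-7))*f = ((-6 - 1*(-10)) + (-7)^(3/2))*28 = ((-6 + 10) - 7*I*√7)*28 = (4 - 7*I*√7)*28 = 112 - 196*I*√7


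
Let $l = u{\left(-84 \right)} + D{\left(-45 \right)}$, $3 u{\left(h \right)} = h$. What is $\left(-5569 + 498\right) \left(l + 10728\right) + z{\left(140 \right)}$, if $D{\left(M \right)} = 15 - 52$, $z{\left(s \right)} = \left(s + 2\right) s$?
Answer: $-54052193$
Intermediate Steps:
$z{\left(s \right)} = s \left(2 + s\right)$ ($z{\left(s \right)} = \left(2 + s\right) s = s \left(2 + s\right)$)
$u{\left(h \right)} = \frac{h}{3}$
$D{\left(M \right)} = -37$ ($D{\left(M \right)} = 15 - 52 = -37$)
$l = -65$ ($l = \frac{1}{3} \left(-84\right) - 37 = -28 - 37 = -65$)
$\left(-5569 + 498\right) \left(l + 10728\right) + z{\left(140 \right)} = \left(-5569 + 498\right) \left(-65 + 10728\right) + 140 \left(2 + 140\right) = \left(-5071\right) 10663 + 140 \cdot 142 = -54072073 + 19880 = -54052193$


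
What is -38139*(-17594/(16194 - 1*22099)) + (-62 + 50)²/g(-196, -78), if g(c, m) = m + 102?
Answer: -670982136/5905 ≈ -1.1363e+5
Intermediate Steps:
g(c, m) = 102 + m
-38139*(-17594/(16194 - 1*22099)) + (-62 + 50)²/g(-196, -78) = -38139*(-17594/(16194 - 1*22099)) + (-62 + 50)²/(102 - 78) = -38139*(-17594/(16194 - 22099)) + (-12)²/24 = -38139/((-5905*(-1/17594))) + 144*(1/24) = -38139/5905/17594 + 6 = -38139*17594/5905 + 6 = -671017566/5905 + 6 = -670982136/5905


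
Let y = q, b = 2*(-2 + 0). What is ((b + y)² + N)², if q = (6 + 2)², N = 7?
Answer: 13010449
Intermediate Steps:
b = -4 (b = 2*(-2) = -4)
q = 64 (q = 8² = 64)
y = 64
((b + y)² + N)² = ((-4 + 64)² + 7)² = (60² + 7)² = (3600 + 7)² = 3607² = 13010449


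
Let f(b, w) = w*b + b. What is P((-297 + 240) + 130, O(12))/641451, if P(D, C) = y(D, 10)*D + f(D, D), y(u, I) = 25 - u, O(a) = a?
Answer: 26/8787 ≈ 0.0029589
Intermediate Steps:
f(b, w) = b + b*w (f(b, w) = b*w + b = b + b*w)
P(D, C) = D*(1 + D) + D*(25 - D) (P(D, C) = (25 - D)*D + D*(1 + D) = D*(25 - D) + D*(1 + D) = D*(1 + D) + D*(25 - D))
P((-297 + 240) + 130, O(12))/641451 = (26*((-297 + 240) + 130))/641451 = (26*(-57 + 130))*(1/641451) = (26*73)*(1/641451) = 1898*(1/641451) = 26/8787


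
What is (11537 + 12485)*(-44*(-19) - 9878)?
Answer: -217206924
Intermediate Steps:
(11537 + 12485)*(-44*(-19) - 9878) = 24022*(836 - 9878) = 24022*(-9042) = -217206924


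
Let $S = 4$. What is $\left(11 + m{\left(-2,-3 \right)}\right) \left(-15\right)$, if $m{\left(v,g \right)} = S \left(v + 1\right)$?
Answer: $-105$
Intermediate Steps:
$m{\left(v,g \right)} = 4 + 4 v$ ($m{\left(v,g \right)} = 4 \left(v + 1\right) = 4 \left(1 + v\right) = 4 + 4 v$)
$\left(11 + m{\left(-2,-3 \right)}\right) \left(-15\right) = \left(11 + \left(4 + 4 \left(-2\right)\right)\right) \left(-15\right) = \left(11 + \left(4 - 8\right)\right) \left(-15\right) = \left(11 - 4\right) \left(-15\right) = 7 \left(-15\right) = -105$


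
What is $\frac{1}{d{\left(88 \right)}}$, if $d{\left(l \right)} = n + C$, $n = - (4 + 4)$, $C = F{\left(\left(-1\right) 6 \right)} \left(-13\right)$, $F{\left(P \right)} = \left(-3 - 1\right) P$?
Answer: $- \frac{1}{320} \approx -0.003125$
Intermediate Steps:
$F{\left(P \right)} = - 4 P$
$C = -312$ ($C = - 4 \left(\left(-1\right) 6\right) \left(-13\right) = \left(-4\right) \left(-6\right) \left(-13\right) = 24 \left(-13\right) = -312$)
$n = -8$ ($n = \left(-1\right) 8 = -8$)
$d{\left(l \right)} = -320$ ($d{\left(l \right)} = -8 - 312 = -320$)
$\frac{1}{d{\left(88 \right)}} = \frac{1}{-320} = - \frac{1}{320}$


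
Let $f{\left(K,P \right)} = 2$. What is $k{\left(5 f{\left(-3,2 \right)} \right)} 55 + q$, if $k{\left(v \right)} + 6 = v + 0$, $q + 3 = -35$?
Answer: $182$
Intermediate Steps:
$q = -38$ ($q = -3 - 35 = -38$)
$k{\left(v \right)} = -6 + v$ ($k{\left(v \right)} = -6 + \left(v + 0\right) = -6 + v$)
$k{\left(5 f{\left(-3,2 \right)} \right)} 55 + q = \left(-6 + 5 \cdot 2\right) 55 - 38 = \left(-6 + 10\right) 55 - 38 = 4 \cdot 55 - 38 = 220 - 38 = 182$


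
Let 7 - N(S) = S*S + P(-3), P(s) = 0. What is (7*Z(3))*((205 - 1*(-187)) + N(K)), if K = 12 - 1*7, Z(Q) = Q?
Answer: 7854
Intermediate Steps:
K = 5 (K = 12 - 7 = 5)
N(S) = 7 - S² (N(S) = 7 - (S*S + 0) = 7 - (S² + 0) = 7 - S²)
(7*Z(3))*((205 - 1*(-187)) + N(K)) = (7*3)*((205 - 1*(-187)) + (7 - 1*5²)) = 21*((205 + 187) + (7 - 1*25)) = 21*(392 + (7 - 25)) = 21*(392 - 18) = 21*374 = 7854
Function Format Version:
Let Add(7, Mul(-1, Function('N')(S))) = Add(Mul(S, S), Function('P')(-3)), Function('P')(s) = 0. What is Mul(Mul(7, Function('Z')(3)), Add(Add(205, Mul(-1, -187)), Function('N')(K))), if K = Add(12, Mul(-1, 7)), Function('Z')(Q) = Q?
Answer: 7854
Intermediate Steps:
K = 5 (K = Add(12, -7) = 5)
Function('N')(S) = Add(7, Mul(-1, Pow(S, 2))) (Function('N')(S) = Add(7, Mul(-1, Add(Mul(S, S), 0))) = Add(7, Mul(-1, Add(Pow(S, 2), 0))) = Add(7, Mul(-1, Pow(S, 2))))
Mul(Mul(7, Function('Z')(3)), Add(Add(205, Mul(-1, -187)), Function('N')(K))) = Mul(Mul(7, 3), Add(Add(205, Mul(-1, -187)), Add(7, Mul(-1, Pow(5, 2))))) = Mul(21, Add(Add(205, 187), Add(7, Mul(-1, 25)))) = Mul(21, Add(392, Add(7, -25))) = Mul(21, Add(392, -18)) = Mul(21, 374) = 7854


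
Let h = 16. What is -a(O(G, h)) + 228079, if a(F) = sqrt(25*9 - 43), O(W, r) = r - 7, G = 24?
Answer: 228079 - sqrt(182) ≈ 2.2807e+5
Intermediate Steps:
O(W, r) = -7 + r
a(F) = sqrt(182) (a(F) = sqrt(225 - 43) = sqrt(182))
-a(O(G, h)) + 228079 = -sqrt(182) + 228079 = 228079 - sqrt(182)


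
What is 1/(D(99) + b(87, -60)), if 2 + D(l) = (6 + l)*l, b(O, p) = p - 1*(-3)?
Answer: 1/10336 ≈ 9.6749e-5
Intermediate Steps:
b(O, p) = 3 + p (b(O, p) = p + 3 = 3 + p)
D(l) = -2 + l*(6 + l) (D(l) = -2 + (6 + l)*l = -2 + l*(6 + l))
1/(D(99) + b(87, -60)) = 1/((-2 + 99**2 + 6*99) + (3 - 60)) = 1/((-2 + 9801 + 594) - 57) = 1/(10393 - 57) = 1/10336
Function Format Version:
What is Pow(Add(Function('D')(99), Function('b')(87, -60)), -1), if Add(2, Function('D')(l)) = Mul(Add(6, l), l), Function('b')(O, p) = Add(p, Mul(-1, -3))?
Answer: Rational(1, 10336) ≈ 9.6749e-5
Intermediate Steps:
Function('b')(O, p) = Add(3, p) (Function('b')(O, p) = Add(p, 3) = Add(3, p))
Function('D')(l) = Add(-2, Mul(l, Add(6, l))) (Function('D')(l) = Add(-2, Mul(Add(6, l), l)) = Add(-2, Mul(l, Add(6, l))))
Pow(Add(Function('D')(99), Function('b')(87, -60)), -1) = Pow(Add(Add(-2, Pow(99, 2), Mul(6, 99)), Add(3, -60)), -1) = Pow(Add(Add(-2, 9801, 594), -57), -1) = Pow(Add(10393, -57), -1) = Pow(10336, -1) = Rational(1, 10336)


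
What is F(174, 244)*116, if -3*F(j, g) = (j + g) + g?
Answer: -76792/3 ≈ -25597.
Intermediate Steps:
F(j, g) = -2*g/3 - j/3 (F(j, g) = -((j + g) + g)/3 = -((g + j) + g)/3 = -(j + 2*g)/3 = -2*g/3 - j/3)
F(174, 244)*116 = (-⅔*244 - ⅓*174)*116 = (-488/3 - 58)*116 = -662/3*116 = -76792/3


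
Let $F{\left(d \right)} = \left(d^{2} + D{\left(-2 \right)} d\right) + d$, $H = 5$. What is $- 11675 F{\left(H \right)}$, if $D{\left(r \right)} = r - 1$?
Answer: $-175125$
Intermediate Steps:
$D{\left(r \right)} = -1 + r$
$F{\left(d \right)} = d^{2} - 2 d$ ($F{\left(d \right)} = \left(d^{2} + \left(-1 - 2\right) d\right) + d = \left(d^{2} - 3 d\right) + d = d^{2} - 2 d$)
$- 11675 F{\left(H \right)} = - 11675 \cdot 5 \left(-2 + 5\right) = - 11675 \cdot 5 \cdot 3 = \left(-11675\right) 15 = -175125$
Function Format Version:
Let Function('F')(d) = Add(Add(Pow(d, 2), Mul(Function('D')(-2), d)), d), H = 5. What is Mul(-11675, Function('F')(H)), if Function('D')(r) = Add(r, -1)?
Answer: -175125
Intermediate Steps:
Function('D')(r) = Add(-1, r)
Function('F')(d) = Add(Pow(d, 2), Mul(-2, d)) (Function('F')(d) = Add(Add(Pow(d, 2), Mul(Add(-1, -2), d)), d) = Add(Add(Pow(d, 2), Mul(-3, d)), d) = Add(Pow(d, 2), Mul(-2, d)))
Mul(-11675, Function('F')(H)) = Mul(-11675, Mul(5, Add(-2, 5))) = Mul(-11675, Mul(5, 3)) = Mul(-11675, 15) = -175125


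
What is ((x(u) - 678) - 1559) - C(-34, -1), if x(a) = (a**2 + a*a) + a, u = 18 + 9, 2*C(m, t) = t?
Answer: -1503/2 ≈ -751.50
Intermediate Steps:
C(m, t) = t/2
u = 27
x(a) = a + 2*a**2 (x(a) = (a**2 + a**2) + a = 2*a**2 + a = a + 2*a**2)
((x(u) - 678) - 1559) - C(-34, -1) = ((27*(1 + 2*27) - 678) - 1559) - (-1)/2 = ((27*(1 + 54) - 678) - 1559) - 1*(-1/2) = ((27*55 - 678) - 1559) + 1/2 = ((1485 - 678) - 1559) + 1/2 = (807 - 1559) + 1/2 = -752 + 1/2 = -1503/2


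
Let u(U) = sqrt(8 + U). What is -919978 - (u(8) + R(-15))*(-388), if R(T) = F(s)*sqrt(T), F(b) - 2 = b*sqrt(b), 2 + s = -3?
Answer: -918426 + 9700*sqrt(3) + 776*I*sqrt(15) ≈ -9.0163e+5 + 3005.4*I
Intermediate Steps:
s = -5 (s = -2 - 3 = -5)
F(b) = 2 + b**(3/2) (F(b) = 2 + b*sqrt(b) = 2 + b**(3/2))
R(T) = sqrt(T)*(2 - 5*I*sqrt(5)) (R(T) = (2 + (-5)**(3/2))*sqrt(T) = (2 - 5*I*sqrt(5))*sqrt(T) = sqrt(T)*(2 - 5*I*sqrt(5)))
-919978 - (u(8) + R(-15))*(-388) = -919978 - (sqrt(8 + 8) + sqrt(-15)*(2 - 5*I*sqrt(5)))*(-388) = -919978 - (sqrt(16) + (I*sqrt(15))*(2 - 5*I*sqrt(5)))*(-388) = -919978 - (4 + I*sqrt(15)*(2 - 5*I*sqrt(5)))*(-388) = -919978 - (-1552 - 388*I*sqrt(15)*(2 - 5*I*sqrt(5))) = -919978 + (1552 + 388*I*sqrt(15)*(2 - 5*I*sqrt(5))) = -918426 + 388*I*sqrt(15)*(2 - 5*I*sqrt(5))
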